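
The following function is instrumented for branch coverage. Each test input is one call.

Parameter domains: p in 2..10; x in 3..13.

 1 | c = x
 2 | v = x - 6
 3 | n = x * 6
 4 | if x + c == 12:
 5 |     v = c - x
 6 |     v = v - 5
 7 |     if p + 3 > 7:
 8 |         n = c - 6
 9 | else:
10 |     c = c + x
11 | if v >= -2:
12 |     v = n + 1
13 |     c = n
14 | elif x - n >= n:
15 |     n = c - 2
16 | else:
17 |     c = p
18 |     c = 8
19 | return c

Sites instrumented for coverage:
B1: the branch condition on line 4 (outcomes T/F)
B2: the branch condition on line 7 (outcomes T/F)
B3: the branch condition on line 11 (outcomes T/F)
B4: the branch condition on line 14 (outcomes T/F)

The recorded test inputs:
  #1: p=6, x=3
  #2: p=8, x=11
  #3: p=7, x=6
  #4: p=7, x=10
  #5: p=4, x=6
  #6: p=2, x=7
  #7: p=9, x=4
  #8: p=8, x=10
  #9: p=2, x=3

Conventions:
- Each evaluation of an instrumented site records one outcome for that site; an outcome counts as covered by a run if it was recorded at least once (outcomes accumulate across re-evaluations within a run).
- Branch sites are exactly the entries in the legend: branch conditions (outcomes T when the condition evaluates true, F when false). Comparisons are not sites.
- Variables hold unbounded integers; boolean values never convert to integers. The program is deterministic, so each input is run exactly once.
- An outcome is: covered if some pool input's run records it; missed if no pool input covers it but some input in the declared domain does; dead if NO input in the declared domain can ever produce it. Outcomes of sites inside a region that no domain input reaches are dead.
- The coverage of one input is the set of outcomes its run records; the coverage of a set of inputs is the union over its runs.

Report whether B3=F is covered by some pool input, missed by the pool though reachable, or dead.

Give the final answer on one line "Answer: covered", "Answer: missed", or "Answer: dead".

B3=F is recorded by pool input(s) 1, 3, 5, 9 -> covered

Answer: covered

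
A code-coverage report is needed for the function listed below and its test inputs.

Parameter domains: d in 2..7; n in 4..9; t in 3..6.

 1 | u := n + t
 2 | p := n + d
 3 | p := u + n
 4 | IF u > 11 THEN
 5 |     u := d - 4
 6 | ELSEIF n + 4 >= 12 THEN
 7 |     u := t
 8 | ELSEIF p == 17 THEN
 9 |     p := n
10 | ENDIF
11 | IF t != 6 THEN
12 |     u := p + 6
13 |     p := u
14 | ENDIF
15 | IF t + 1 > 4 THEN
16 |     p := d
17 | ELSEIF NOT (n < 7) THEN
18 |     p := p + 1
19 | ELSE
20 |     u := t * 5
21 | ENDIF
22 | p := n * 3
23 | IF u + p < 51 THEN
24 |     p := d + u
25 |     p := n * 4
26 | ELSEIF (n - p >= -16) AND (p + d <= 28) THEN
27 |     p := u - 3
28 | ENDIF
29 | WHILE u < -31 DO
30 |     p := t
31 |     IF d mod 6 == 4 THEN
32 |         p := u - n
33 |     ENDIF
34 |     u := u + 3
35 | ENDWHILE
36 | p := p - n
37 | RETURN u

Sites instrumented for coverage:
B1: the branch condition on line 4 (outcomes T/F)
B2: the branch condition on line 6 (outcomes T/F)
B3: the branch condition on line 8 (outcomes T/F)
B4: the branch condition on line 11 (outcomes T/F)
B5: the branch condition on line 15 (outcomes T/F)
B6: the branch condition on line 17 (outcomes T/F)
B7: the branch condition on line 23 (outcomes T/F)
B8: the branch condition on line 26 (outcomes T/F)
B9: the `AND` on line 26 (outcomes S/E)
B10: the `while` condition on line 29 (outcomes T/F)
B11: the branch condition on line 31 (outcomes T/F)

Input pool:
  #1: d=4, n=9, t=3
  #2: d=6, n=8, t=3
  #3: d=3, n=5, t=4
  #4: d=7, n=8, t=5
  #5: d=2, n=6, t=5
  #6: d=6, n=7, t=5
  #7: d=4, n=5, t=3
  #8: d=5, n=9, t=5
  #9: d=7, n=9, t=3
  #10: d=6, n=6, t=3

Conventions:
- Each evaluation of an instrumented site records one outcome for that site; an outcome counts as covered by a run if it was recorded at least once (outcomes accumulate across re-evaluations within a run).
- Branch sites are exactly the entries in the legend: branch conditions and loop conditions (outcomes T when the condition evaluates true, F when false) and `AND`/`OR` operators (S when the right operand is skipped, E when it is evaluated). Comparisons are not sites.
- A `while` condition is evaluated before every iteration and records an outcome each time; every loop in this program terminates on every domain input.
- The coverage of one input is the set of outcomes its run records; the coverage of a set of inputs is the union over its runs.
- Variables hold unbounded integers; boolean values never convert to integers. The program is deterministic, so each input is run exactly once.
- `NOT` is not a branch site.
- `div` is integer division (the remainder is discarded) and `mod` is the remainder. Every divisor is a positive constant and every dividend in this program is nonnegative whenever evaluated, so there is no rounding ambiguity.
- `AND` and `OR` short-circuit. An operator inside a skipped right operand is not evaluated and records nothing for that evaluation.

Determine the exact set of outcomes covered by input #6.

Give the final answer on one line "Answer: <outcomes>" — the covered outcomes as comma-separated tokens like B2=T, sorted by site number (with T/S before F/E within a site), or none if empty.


Simulating input #6 (d=6, n=7, t=5) step by step:
  B1->T, B4->T, B5->T, B7->T, B10->F
deduplicating events, the covered set is: B1=T, B4=T, B5=T, B7=T, B10=F
Answer: B1=T, B4=T, B5=T, B7=T, B10=F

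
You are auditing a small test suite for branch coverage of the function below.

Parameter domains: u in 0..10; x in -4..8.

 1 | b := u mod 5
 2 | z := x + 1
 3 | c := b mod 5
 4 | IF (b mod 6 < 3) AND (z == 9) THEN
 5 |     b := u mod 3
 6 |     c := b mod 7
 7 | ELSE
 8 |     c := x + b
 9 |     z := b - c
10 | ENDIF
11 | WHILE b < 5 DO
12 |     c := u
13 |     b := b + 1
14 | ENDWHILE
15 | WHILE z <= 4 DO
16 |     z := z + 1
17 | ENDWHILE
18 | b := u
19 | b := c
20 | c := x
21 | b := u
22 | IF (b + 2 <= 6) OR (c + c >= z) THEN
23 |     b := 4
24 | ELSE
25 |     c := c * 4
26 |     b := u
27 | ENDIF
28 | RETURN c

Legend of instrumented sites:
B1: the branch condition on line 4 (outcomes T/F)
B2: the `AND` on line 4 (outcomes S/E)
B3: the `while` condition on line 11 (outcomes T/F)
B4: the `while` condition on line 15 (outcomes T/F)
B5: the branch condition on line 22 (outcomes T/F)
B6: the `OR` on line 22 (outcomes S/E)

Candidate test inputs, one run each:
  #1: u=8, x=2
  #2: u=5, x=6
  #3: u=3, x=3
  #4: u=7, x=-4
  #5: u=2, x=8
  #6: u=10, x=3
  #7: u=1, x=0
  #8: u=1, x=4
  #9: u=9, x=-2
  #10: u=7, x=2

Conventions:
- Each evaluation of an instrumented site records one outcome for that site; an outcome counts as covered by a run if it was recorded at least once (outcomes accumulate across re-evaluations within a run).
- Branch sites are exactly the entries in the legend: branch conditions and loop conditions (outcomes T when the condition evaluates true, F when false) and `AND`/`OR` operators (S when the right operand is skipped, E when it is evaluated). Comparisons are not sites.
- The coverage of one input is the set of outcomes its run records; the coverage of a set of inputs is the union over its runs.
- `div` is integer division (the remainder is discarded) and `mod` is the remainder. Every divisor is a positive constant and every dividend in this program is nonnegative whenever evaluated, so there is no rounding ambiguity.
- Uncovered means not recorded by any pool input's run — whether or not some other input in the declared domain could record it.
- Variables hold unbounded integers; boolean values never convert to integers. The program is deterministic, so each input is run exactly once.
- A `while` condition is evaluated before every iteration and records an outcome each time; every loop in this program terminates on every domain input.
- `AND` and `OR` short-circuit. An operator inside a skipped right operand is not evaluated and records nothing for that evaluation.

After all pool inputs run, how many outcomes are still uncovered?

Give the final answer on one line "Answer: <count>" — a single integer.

input #1 (u=8, x=2): covers B1=F, B2=S, B3=T, B3=F, B4=T, B4=F, B5=F, B6=E
input #2 (u=5, x=6): covers B1=F, B2=E, B3=T, B3=F, B4=T, B4=F, B5=T, B6=E
input #3 (u=3, x=3): covers B1=F, B2=S, B3=T, B3=F, B4=T, B4=F, B5=T, B6=S
input #4 (u=7, x=-4): covers B1=F, B2=E, B3=T, B3=F, B4=T, B4=F, B5=F, B6=E
input #5 (u=2, x=8): covers B1=T, B2=E, B3=T, B3=F, B4=F, B5=T, B6=S
input #6 (u=10, x=3): covers B1=F, B2=E, B3=T, B3=F, B4=T, B4=F, B5=T, B6=E
input #7 (u=1, x=0): covers B1=F, B2=E, B3=T, B3=F, B4=T, B4=F, B5=T, B6=S
input #8 (u=1, x=4): covers B1=F, B2=E, B3=T, B3=F, B4=T, B4=F, B5=T, B6=S
input #9 (u=9, x=-2): covers B1=F, B2=S, B3=T, B3=F, B4=T, B4=F, B5=F, B6=E
input #10 (u=7, x=2): covers B1=F, B2=E, B3=T, B3=F, B4=T, B4=F, B5=F, B6=E
union over the pool: B1=T, B1=F, B2=S, B2=E, B3=T, B3=F, B4=T, B4=F, B5=T, B5=F, B6=S, B6=E
uncovered (0 of 12): none

Answer: 0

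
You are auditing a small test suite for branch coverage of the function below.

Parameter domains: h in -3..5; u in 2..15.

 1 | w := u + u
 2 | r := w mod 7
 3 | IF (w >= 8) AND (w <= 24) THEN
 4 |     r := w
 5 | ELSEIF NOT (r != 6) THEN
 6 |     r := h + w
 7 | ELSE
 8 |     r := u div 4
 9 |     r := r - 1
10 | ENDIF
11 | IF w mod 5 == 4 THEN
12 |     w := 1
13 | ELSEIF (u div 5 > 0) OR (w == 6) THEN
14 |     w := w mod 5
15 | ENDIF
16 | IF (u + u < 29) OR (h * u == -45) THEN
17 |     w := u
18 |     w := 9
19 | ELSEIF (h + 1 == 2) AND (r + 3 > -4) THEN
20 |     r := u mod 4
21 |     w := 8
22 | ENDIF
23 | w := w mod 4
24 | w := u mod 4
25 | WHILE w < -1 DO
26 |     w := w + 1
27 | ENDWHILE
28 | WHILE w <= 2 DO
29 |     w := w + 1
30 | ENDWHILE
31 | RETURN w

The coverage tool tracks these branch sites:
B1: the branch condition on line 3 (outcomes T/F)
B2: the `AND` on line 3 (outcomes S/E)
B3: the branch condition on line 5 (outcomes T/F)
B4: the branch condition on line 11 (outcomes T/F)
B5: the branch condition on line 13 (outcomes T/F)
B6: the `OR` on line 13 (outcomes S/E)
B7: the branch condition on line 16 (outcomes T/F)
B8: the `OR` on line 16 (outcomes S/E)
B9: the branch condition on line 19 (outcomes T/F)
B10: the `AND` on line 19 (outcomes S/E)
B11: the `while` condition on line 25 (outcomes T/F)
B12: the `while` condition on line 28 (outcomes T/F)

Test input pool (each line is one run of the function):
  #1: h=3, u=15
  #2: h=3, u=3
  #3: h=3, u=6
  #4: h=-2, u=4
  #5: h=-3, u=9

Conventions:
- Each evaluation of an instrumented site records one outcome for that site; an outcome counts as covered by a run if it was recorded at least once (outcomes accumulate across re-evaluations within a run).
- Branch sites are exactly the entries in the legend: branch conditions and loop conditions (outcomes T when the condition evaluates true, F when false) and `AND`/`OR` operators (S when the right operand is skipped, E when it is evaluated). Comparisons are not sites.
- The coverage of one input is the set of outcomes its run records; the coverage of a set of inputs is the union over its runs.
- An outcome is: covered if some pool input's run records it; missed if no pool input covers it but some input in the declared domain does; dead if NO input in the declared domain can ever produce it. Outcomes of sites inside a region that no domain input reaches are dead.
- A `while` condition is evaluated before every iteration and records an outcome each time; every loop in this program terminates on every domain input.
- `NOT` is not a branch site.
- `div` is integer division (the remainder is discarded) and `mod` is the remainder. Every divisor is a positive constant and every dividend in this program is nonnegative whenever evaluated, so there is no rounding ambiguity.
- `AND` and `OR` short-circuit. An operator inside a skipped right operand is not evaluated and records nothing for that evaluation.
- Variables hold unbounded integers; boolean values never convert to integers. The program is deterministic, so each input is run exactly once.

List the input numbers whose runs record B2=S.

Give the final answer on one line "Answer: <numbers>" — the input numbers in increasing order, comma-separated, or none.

input #1 (h=3, u=15): misses B2=S
input #2 (h=3, u=3): covers B2=S
input #3 (h=3, u=6): misses B2=S
input #4 (h=-2, u=4): misses B2=S
input #5 (h=-3, u=9): misses B2=S

Answer: 2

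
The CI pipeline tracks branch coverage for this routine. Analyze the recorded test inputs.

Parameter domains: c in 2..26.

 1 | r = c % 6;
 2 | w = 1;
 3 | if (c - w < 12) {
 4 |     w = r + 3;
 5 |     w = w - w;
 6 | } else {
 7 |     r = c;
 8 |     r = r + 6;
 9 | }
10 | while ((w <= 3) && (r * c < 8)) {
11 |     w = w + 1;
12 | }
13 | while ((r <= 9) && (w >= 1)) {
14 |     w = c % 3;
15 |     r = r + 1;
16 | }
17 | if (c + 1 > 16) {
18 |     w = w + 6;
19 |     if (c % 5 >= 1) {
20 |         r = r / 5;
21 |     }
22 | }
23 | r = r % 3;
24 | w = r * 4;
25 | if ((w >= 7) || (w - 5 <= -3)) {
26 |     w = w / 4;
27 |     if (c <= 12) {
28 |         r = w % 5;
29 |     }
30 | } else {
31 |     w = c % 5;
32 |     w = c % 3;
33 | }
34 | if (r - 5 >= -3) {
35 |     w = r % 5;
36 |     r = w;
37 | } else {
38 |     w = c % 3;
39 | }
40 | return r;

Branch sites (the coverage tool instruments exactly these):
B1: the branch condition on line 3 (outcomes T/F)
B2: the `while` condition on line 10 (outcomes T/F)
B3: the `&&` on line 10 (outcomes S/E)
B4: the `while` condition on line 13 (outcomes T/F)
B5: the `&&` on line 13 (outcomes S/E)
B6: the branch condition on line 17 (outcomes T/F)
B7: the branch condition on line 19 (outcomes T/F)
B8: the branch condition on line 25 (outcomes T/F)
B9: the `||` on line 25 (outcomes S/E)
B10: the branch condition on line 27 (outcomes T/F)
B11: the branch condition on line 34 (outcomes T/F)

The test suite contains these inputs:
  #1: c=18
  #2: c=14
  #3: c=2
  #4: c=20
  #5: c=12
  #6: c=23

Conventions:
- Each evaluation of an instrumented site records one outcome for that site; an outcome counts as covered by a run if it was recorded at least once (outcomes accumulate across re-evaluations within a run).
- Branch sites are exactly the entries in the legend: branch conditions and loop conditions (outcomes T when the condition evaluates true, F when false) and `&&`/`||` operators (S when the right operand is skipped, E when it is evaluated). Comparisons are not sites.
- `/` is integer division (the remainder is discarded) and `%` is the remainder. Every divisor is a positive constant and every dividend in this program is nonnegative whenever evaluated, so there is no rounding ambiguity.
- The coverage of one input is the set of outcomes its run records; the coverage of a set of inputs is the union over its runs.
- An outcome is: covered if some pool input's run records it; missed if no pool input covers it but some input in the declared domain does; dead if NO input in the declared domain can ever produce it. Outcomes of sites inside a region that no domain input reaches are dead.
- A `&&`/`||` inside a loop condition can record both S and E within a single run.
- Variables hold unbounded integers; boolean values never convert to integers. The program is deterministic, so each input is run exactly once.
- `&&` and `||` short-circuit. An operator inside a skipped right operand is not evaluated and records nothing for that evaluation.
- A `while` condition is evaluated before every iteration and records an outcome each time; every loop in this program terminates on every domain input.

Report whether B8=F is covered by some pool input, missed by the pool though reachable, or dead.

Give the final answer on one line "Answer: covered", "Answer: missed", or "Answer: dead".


B8=F is recorded by pool input(s) 1, 3, 5 -> covered
Answer: covered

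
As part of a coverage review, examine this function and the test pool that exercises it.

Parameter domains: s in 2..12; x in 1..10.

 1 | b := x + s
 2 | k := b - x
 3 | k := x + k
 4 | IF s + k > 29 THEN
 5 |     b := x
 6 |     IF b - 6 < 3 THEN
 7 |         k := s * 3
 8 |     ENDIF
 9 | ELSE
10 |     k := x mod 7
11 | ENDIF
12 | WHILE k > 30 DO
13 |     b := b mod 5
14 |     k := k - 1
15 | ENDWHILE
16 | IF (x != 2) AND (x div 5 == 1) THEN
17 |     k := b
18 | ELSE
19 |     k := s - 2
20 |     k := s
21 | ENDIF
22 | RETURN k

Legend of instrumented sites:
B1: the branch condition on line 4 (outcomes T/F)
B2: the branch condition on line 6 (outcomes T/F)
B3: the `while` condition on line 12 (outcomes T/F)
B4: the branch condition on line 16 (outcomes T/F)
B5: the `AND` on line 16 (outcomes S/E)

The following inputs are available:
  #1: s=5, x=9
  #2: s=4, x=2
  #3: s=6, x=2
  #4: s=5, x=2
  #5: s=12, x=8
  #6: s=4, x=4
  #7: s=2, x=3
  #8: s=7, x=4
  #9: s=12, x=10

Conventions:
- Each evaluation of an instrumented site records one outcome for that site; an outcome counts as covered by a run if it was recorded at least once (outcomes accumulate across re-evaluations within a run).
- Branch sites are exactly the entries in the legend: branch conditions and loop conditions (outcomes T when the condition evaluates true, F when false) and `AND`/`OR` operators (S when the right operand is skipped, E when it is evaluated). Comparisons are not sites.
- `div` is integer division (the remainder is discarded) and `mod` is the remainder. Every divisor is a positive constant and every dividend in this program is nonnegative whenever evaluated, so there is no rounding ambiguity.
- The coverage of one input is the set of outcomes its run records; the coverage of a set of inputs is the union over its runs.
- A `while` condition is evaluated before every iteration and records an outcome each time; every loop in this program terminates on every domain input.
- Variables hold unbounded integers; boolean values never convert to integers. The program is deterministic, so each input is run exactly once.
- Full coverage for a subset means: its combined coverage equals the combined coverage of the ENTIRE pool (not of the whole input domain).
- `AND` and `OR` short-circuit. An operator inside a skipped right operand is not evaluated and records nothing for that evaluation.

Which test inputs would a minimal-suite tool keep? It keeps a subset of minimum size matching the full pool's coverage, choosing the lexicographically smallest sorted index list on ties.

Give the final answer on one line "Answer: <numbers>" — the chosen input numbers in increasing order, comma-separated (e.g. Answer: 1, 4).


input #1, s=5, x=9: events B1->F, B3->F, B5->E, B4->T; outcomes B1=F, B3=F, B4=T, B5=E
input #2, s=4, x=2: events B1->F, B3->F, B5->S, B4->F; outcomes B1=F, B3=F, B4=F, B5=S
input #3, s=6, x=2: events B1->F, B3->F, B5->S, B4->F; outcomes B1=F, B3=F, B4=F, B5=S
input #4, s=5, x=2: events B1->F, B3->F, B5->S, B4->F; outcomes B1=F, B3=F, B4=F, B5=S
input #5, s=12, x=8: events B1->T, B2->T, B3->T, B3->T, B3->T, B3->T, B3->T, B3->T, B3->F, B5->E, B4->T; outcomes B1=T, B2=T, B3=T, B3=F, B4=T, B5=E
input #6, s=4, x=4: events B1->F, B3->F, B5->E, B4->F; outcomes B1=F, B3=F, B4=F, B5=E
input #7, s=2, x=3: events B1->F, B3->F, B5->E, B4->F; outcomes B1=F, B3=F, B4=F, B5=E
input #8, s=7, x=4: events B1->F, B3->F, B5->E, B4->F; outcomes B1=F, B3=F, B4=F, B5=E
input #9, s=12, x=10: events B1->T, B2->F, B3->F, B5->E, B4->F; outcomes B1=T, B2=F, B3=F, B4=F, B5=E
union over all inputs: B1=T, B1=F, B2=T, B2=F, B3=T, B3=F, B4=T, B4=F, B5=S, B5=E (10 outcomes)
no size-1 subset reaches all 10 outcomes (best union: 6/10)
no size-2 subset reaches all 10 outcomes (best union: 9/10)
the canonical winner is {2, 5, 9}: size 3, full 10-outcome coverage, earliest index list among size-3 covers
Answer: 2, 5, 9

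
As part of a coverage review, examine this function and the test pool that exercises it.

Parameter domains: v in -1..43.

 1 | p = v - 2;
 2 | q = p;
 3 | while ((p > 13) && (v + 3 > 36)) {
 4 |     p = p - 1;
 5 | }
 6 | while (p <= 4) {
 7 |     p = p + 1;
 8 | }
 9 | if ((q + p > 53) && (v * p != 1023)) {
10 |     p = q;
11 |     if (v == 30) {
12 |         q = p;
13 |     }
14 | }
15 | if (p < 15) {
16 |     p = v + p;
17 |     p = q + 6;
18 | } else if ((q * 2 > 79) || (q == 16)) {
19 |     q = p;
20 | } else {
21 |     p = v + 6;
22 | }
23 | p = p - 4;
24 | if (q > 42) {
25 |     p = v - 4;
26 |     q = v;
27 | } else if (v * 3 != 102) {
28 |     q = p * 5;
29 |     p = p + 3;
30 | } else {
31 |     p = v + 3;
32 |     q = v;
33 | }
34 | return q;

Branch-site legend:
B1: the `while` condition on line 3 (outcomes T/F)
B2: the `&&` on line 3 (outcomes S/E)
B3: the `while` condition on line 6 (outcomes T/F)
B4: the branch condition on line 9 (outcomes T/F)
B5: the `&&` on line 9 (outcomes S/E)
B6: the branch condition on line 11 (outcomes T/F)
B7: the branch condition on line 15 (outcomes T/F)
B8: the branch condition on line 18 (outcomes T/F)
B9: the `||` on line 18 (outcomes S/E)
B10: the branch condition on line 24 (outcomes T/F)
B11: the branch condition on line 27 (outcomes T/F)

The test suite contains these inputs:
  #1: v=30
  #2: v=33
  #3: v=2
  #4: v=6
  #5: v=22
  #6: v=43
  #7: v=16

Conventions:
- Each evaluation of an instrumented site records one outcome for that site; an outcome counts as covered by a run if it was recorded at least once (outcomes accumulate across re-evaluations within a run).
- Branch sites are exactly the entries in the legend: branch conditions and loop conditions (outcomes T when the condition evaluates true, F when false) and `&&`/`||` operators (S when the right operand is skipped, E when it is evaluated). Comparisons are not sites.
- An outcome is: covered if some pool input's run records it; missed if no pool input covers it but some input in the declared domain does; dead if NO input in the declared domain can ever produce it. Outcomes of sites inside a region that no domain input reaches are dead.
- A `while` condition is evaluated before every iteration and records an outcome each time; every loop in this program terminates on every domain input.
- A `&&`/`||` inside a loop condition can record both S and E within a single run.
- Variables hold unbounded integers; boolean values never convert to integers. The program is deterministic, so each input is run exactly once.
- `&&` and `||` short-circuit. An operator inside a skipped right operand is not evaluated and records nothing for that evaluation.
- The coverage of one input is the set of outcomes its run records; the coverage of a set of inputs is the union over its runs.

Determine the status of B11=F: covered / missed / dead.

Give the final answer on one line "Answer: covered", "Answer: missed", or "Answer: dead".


no pool input records B11=F
but domain input (v=34) does record it -> reachable, so missed
Answer: missed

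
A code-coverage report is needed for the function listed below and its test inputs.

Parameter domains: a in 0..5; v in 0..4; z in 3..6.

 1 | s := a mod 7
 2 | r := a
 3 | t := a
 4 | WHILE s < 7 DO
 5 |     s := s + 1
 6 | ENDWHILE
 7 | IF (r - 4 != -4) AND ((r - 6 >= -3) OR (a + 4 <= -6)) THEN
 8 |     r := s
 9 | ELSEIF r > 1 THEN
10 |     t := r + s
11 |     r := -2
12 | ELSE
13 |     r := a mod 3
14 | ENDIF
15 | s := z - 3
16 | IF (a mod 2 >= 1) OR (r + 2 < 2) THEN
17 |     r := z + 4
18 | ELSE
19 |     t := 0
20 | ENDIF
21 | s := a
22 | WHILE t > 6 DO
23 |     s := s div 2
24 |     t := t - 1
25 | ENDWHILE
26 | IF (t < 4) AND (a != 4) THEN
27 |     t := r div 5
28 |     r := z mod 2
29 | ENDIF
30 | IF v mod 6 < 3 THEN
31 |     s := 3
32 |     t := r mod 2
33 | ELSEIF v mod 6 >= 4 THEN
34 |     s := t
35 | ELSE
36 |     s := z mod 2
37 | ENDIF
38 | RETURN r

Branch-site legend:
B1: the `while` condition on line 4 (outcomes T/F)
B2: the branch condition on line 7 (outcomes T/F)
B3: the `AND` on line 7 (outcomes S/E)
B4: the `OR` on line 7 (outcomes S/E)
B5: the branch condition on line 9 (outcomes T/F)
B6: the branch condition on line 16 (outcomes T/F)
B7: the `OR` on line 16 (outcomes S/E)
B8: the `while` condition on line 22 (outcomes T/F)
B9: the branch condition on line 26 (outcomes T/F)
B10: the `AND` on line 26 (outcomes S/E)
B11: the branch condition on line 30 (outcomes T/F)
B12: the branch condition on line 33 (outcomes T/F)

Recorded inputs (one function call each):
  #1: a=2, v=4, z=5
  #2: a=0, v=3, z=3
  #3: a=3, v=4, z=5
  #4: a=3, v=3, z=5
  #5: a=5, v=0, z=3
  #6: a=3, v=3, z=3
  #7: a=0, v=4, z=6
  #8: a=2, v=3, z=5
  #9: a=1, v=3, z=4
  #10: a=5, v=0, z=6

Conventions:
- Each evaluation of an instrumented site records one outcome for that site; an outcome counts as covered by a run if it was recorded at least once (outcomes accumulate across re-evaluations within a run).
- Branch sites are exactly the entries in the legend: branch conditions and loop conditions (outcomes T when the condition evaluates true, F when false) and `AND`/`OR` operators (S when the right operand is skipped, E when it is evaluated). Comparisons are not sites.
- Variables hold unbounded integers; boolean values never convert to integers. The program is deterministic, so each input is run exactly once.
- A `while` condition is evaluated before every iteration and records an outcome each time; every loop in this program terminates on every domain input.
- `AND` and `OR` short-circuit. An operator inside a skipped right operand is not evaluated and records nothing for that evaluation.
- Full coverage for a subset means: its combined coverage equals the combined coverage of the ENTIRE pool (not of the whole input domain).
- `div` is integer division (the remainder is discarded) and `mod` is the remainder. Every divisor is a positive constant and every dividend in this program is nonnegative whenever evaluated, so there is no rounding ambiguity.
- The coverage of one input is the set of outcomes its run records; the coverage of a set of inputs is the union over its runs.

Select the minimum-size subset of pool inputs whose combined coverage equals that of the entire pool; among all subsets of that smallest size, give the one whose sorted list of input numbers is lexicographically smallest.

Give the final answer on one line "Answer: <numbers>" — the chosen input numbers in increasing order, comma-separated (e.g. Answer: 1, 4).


#1 (a=2, v=4, z=5) -> B1->T, B1->T, B1->T, B1->T, B1->T, B1->F, B3->E, B4->E, B2->F, B5->T, B7->E, B6->T, B8->T, B8->T, ...; covered: B1=T, B1=F, B2=F, B3=E, B4=E, B5=T, B6=T, B7=E, B8=T, B8=F, B9=F, B10=S, B11=F, B12=T
#2 (a=0, v=3, z=3) -> B1->T, B1->T, B1->T, B1->T, B1->T, B1->T, B1->T, B1->F, B3->S, B2->F, B5->F, B7->E, B6->F, B8->F, ...; covered: B1=T, B1=F, B2=F, B3=S, B5=F, B6=F, B7=E, B8=F, B9=T, B10=E, B11=F, B12=F
#3 (a=3, v=4, z=5) -> B1->T, B1->T, B1->T, B1->T, B1->F, B3->E, B4->S, B2->T, B7->S, B6->T, B8->F, B10->E, B9->T, B11->F, ...; covered: B1=T, B1=F, B2=T, B3=E, B4=S, B6=T, B7=S, B8=F, B9=T, B10=E, B11=F, B12=T
#4 (a=3, v=3, z=5) -> B1->T, B1->T, B1->T, B1->T, B1->F, B3->E, B4->S, B2->T, B7->S, B6->T, B8->F, B10->E, B9->T, B11->F, ...; covered: B1=T, B1=F, B2=T, B3=E, B4=S, B6=T, B7=S, B8=F, B9=T, B10=E, B11=F, B12=F
#5 (a=5, v=0, z=3) -> B1->T, B1->T, B1->F, B3->E, B4->S, B2->T, B7->S, B6->T, B8->F, B10->S, B9->F, B11->T; covered: B1=T, B1=F, B2=T, B3=E, B4=S, B6=T, B7=S, B8=F, B9=F, B10=S, B11=T
#6 (a=3, v=3, z=3) -> B1->T, B1->T, B1->T, B1->T, B1->F, B3->E, B4->S, B2->T, B7->S, B6->T, B8->F, B10->E, B9->T, B11->F, ...; covered: B1=T, B1=F, B2=T, B3=E, B4=S, B6=T, B7=S, B8=F, B9=T, B10=E, B11=F, B12=F
#7 (a=0, v=4, z=6) -> B1->T, B1->T, B1->T, B1->T, B1->T, B1->T, B1->T, B1->F, B3->S, B2->F, B5->F, B7->E, B6->F, B8->F, ...; covered: B1=T, B1=F, B2=F, B3=S, B5=F, B6=F, B7=E, B8=F, B9=T, B10=E, B11=F, B12=T
#8 (a=2, v=3, z=5) -> B1->T, B1->T, B1->T, B1->T, B1->T, B1->F, B3->E, B4->E, B2->F, B5->T, B7->E, B6->T, B8->T, B8->T, ...; covered: B1=T, B1=F, B2=F, B3=E, B4=E, B5=T, B6=T, B7=E, B8=T, B8=F, B9=F, B10=S, B11=F, B12=F
#9 (a=1, v=3, z=4) -> B1->T, B1->T, B1->T, B1->T, B1->T, B1->T, B1->F, B3->E, B4->E, B2->F, B5->F, B7->S, B6->T, B8->F, ...; covered: B1=T, B1=F, B2=F, B3=E, B4=E, B5=F, B6=T, B7=S, B8=F, B9=T, B10=E, B11=F, B12=F
#10 (a=5, v=0, z=6) -> B1->T, B1->T, B1->F, B3->E, B4->S, B2->T, B7->S, B6->T, B8->F, B10->S, B9->F, B11->T; covered: B1=T, B1=F, B2=T, B3=E, B4=S, B6=T, B7=S, B8=F, B9=F, B10=S, B11=T
the full pool covers 24 outcomes: B1=T, B1=F, B2=T, B2=F, B3=S, B3=E, B4=S, B4=E, B5=T, B5=F, B6=T, B6=F, B7=S, B7=E, B8=T, B8=F, B9=T, B9=F, B10=S, B10=E, B11=T, B11=F, B12=T, B12=F
checked all size-1 subsets: none covers 24 outcomes (max 14/24)
checked all size-2 subsets: none covers 24 outcomes (max 20/24)
at size 3, {1, 2, 5} reaches all 24 outcomes; every lexicographically earlier size-3 subset fails
Answer: 1, 2, 5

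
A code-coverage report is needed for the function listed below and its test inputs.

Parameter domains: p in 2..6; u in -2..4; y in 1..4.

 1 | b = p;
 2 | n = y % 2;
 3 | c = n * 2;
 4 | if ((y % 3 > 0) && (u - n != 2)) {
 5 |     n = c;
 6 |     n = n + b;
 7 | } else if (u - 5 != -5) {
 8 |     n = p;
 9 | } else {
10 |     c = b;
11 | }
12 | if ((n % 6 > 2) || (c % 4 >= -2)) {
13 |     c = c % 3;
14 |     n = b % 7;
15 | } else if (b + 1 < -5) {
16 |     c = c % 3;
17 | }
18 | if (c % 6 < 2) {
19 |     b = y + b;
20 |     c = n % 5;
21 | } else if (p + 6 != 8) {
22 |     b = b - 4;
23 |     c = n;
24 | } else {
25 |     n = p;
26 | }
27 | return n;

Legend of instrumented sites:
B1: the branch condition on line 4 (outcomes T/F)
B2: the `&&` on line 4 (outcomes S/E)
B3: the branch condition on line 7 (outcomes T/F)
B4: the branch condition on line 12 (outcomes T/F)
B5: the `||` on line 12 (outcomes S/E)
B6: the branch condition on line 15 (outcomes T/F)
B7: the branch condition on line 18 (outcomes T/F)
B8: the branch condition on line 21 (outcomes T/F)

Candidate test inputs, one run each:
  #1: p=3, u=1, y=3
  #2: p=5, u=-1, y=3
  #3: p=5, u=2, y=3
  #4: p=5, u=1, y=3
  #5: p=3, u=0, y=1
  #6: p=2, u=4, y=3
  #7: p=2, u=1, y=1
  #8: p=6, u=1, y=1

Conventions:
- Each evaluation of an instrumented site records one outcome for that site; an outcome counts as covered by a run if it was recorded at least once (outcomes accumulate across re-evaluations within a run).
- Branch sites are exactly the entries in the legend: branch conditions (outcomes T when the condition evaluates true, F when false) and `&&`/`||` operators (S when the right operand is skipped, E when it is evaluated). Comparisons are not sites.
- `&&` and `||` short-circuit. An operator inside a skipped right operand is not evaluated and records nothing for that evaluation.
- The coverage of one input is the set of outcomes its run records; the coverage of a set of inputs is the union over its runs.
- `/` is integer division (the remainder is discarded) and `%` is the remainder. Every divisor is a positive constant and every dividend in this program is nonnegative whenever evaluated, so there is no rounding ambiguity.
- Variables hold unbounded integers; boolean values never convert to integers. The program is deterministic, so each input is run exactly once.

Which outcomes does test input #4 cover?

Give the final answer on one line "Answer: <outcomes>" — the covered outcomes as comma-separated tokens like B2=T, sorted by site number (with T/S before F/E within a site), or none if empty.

Running input #4 (p=5, u=1, y=3), event by event:
  B2->S, B1->F, B3->T, B5->S, B4->T, B7->F, B8->T
deduplicating events, the covered set is: B1=F, B2=S, B3=T, B4=T, B5=S, B7=F, B8=T

Answer: B1=F, B2=S, B3=T, B4=T, B5=S, B7=F, B8=T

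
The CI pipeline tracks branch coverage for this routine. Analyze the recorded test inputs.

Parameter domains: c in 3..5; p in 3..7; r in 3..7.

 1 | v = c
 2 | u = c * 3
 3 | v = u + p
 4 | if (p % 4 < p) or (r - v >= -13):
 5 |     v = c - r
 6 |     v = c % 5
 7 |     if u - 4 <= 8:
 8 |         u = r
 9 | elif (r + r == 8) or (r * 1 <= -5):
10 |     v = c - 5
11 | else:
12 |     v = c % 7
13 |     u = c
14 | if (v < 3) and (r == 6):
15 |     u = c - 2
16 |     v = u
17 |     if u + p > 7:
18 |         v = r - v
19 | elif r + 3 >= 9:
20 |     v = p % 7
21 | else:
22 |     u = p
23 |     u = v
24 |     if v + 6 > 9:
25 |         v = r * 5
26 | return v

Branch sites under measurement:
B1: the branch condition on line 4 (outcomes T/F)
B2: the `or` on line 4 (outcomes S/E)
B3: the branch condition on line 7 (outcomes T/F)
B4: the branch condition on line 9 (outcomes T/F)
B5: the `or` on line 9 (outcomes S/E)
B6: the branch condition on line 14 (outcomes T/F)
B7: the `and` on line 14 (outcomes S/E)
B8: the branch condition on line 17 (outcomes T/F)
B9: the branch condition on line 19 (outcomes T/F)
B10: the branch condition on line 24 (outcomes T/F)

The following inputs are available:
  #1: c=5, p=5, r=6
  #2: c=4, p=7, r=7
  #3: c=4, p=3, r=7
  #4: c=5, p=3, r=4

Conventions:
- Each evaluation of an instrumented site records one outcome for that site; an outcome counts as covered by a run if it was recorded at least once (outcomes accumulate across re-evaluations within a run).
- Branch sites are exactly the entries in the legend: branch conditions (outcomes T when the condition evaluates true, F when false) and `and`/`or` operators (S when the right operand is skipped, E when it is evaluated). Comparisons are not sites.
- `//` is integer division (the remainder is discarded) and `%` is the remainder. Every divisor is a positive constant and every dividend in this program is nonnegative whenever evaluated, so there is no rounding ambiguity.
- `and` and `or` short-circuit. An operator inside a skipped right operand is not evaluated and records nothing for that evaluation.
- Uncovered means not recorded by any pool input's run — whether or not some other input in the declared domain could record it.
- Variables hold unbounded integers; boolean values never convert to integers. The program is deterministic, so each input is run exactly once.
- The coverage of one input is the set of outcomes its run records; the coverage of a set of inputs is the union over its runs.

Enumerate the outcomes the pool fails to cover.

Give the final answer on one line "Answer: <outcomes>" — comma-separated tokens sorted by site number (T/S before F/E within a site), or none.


input #1, c=5, p=5, r=6: events B2->S, B1->T, B3->F, B7->E, B6->T, B8->T; outcomes B1=T, B2=S, B3=F, B6=T, B7=E, B8=T
input #2, c=4, p=7, r=7: events B2->S, B1->T, B3->T, B7->S, B6->F, B9->T; outcomes B1=T, B2=S, B3=T, B6=F, B7=S, B9=T
input #3, c=4, p=3, r=7: events B2->E, B1->T, B3->T, B7->S, B6->F, B9->T; outcomes B1=T, B2=E, B3=T, B6=F, B7=S, B9=T
input #4, c=5, p=3, r=4: events B2->E, B1->F, B5->S, B4->T, B7->E, B6->F, B9->F, B10->F; outcomes B1=F, B2=E, B4=T, B5=S, B6=F, B7=E, B9=F, B10=F
union over the pool: B1=T, B1=F, B2=S, B2=E, B3=T, B3=F, B4=T, B5=S, B6=T, B6=F, B7=S, B7=E, B8=T, B9=T, B9=F, B10=F
uncovered (4 of 20): B4=F, B5=E, B8=F, B10=T
Answer: B4=F, B5=E, B8=F, B10=T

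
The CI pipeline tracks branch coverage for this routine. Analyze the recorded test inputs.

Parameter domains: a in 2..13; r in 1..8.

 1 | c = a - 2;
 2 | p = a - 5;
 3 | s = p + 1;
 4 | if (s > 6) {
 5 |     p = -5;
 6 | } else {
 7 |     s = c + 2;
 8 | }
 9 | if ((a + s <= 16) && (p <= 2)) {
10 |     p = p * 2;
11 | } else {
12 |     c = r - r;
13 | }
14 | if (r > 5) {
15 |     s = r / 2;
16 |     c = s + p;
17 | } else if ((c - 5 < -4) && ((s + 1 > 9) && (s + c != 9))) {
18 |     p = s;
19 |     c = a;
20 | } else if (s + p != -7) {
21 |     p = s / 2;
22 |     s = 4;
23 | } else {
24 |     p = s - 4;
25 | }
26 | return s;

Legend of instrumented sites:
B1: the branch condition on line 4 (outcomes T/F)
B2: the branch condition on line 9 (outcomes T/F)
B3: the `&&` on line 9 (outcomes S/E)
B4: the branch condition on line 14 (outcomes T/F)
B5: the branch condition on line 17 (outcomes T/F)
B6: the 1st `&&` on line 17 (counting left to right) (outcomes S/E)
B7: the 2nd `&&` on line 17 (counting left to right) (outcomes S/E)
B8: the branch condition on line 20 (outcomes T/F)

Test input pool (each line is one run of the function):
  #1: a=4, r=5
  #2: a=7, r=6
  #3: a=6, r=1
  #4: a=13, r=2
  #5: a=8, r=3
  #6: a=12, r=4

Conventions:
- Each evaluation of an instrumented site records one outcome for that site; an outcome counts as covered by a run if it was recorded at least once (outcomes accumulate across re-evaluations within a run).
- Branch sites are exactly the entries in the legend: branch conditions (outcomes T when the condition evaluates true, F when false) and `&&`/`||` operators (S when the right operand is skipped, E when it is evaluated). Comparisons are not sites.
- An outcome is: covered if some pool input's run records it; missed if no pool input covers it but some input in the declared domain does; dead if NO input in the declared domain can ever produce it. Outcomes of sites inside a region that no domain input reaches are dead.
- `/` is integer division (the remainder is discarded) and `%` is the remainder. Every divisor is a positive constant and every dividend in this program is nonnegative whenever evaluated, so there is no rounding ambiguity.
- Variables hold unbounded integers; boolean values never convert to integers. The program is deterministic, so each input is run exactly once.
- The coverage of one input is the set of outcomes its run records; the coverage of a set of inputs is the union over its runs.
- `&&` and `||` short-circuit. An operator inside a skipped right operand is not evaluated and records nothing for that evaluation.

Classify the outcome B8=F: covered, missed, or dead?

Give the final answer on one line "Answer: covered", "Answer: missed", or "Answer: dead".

no pool input records B8=F
checking all 96 inputs in the declared domain: B8=F is never recorded -> dead

Answer: dead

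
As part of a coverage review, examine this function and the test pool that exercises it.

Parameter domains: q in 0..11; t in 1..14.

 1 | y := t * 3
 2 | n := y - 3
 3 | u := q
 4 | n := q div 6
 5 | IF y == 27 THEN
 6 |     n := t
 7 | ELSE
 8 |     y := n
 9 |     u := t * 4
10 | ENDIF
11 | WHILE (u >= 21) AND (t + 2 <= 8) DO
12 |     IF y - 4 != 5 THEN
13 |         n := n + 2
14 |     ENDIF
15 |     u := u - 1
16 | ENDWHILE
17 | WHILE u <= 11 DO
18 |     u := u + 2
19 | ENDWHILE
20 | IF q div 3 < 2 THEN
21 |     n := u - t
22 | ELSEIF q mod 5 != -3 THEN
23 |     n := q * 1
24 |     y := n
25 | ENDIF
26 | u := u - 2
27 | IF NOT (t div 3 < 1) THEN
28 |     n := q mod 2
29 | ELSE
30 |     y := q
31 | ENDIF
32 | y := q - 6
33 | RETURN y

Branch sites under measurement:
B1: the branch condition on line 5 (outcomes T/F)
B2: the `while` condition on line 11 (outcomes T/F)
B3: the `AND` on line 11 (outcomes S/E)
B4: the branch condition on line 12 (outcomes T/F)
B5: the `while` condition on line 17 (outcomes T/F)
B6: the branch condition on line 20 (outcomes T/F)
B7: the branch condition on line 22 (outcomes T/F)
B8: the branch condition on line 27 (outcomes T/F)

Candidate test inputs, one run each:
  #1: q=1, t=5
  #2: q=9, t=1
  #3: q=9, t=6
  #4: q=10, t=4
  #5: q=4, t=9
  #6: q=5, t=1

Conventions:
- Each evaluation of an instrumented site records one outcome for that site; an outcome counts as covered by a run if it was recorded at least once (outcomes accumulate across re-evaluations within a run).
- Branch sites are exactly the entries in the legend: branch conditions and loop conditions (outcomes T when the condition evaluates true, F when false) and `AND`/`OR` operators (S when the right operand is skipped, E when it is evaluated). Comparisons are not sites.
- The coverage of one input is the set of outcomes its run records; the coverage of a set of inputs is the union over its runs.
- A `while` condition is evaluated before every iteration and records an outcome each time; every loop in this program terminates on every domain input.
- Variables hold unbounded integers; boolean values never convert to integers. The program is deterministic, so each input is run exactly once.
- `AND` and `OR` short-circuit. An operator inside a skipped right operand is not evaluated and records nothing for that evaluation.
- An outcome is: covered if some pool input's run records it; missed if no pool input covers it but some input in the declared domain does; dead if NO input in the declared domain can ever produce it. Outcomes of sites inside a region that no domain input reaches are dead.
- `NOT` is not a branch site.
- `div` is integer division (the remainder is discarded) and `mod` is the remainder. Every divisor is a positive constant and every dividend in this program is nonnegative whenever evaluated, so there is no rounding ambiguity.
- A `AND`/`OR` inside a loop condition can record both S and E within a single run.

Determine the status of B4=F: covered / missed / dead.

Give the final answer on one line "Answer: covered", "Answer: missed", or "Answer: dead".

no pool input records B4=F
checking all 168 inputs in the declared domain: B4=F is never recorded -> dead

Answer: dead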